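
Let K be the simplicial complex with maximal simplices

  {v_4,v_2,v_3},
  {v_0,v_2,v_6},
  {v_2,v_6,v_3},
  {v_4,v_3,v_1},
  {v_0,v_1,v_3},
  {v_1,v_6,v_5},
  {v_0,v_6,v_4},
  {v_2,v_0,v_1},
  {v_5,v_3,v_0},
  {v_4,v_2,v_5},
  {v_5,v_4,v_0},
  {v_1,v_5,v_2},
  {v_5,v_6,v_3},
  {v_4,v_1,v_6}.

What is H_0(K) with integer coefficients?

H_0 ≅ Z.

Fix the vertex order v_0 < v_1 < v_2 < v_3 < v_4 < v_5 < v_6 and write every simplex with vertices in increasing order. Then dim K = 2 and the simplices of K are:

  0-simplices (7): [v_0], [v_1], [v_2], [v_3], [v_4], [v_5], [v_6]
  1-simplices (21): (21 of them)
  2-simplices (14): (14 of them)

giving chain groups C_0 ≅ Z^7, C_1 ≅ Z^21, C_2 ≅ Z^14.

The boundary map ∂_1: C_1 → C_0 maps an edge to its endpoints' difference, ∂[p,q] = q − p.
As a 7×21 matrix over Z this has rank 6, with invariant factors (1,1,1,1,1,1).

∂_2: C_2 → C_1 sends each 2-simplex [p,q,r] to [q,r] − [p,r] + [p,q]. For instance
  ∂[v_0,v_4,v_5] = [v_4,v_5] − [v_0,v_5] + [v_0,v_4],
  ∂[v_1,v_4,v_6] = [v_4,v_6] − [v_1,v_6] + [v_1,v_4].
The resulting 21×14 matrix has rank 13, and its Smith normal form has invariant factors (1,1,1,1,1,1,1,1,1,1,1,1,1).

Computing H_k = (kernel of ∂_k) / (image of ∂_{k+1}):

  H_0: rank C_0 − rank ∂_1 = 7 − 6 = 1, and the invariant factors of ∂_1 are all 1, so H_0 ≅ Z.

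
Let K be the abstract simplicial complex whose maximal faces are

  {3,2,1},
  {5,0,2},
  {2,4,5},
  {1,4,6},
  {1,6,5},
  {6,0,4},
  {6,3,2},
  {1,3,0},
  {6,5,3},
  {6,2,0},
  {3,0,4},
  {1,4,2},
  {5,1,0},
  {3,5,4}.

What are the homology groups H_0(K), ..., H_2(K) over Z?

Order the vertices as 0 < 1 < 2 < 3 < 4 < 5 < 6. Listing each simplex with vertices in this order, K has dimension 2 with simplices:

  0-simplices (7): [0], [1], [2], [3], [4], [5], [6]
  1-simplices (21): [0,1], [0,2], [0,3], [0,4], [0,5], [0,6], [1,2], [1,3], [1,4], [1,5], [1,6], [2,3], [2,4], [2,5], [2,6], [3,4], [3,5], [3,6], [4,5], [4,6], [5,6]
  2-simplices (14): [0,1,3], [0,1,5], [0,2,5], [0,2,6], [0,3,4], [0,4,6], [1,2,3], [1,2,4], [1,4,6], [1,5,6], [2,3,6], [2,4,5], [3,4,5], [3,5,6]

giving chain groups C_0 ≅ Z^7, C_1 ≅ Z^21, C_2 ≅ Z^14.

Boundary ∂_1: C_1 → C_0 sends each edge [p,q] (with p < q) to q − p.
The resulting 7×21 matrix has rank 6, and its Smith normal form has invariant factors (1,1,1,1,1,1).

Boundary ∂_2: C_2 → C_1 maps a triangle to the signed sum of its edges. For instance
  ∂[1,5,6] = [5,6] − [1,6] + [1,5],
  ∂[2,3,6] = [3,6] − [2,6] + [2,3].
The 21×14 boundary matrix has rank 13 and Smith normal form diag(1,1,1,1,1,1,1,1,1,1,1,1,1).

Now H_k = ker ∂_k / im ∂_{k+1}, so:

  H_0: rank C_0 − rank ∂_1 = 7 − 6 = 1, and the invariant factors of ∂_1 are all 1, so H_0 = Z.
  H_1: rank ker ∂_1 − rank ∂_2 = (21 − 6) − 13 = 2, and the invariant factors of ∂_2 are all 1, so H_1 = Z^2.
  H_2: rank ker ∂_2 − rank ∂_3 = (14 − 13) − 0 = 1, and there is no ∂_3, so H_2 = Z.

As a check, the Euler characteristic is 7 − 21 + 14 = 0, which agrees with 1 − 2 + 1 = 0.
(K is a triangulation of the torus T^2.)

H_0 = Z,  H_1 = Z^2,  H_2 = Z.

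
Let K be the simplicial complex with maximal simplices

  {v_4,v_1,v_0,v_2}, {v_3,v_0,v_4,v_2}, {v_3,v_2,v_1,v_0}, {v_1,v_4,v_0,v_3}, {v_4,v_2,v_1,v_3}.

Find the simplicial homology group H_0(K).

H_0 = Z.

We work with the vertex ordering v_0 < v_1 < v_2 < v_3 < v_4. The simplices of K, each written with vertices in increasing order, are:

  0-simplices (5): [v_0], [v_1], [v_2], [v_3], [v_4]
  1-simplices (10): [v_0,v_1], [v_0,v_2], [v_0,v_3], [v_0,v_4], [v_1,v_2], [v_1,v_3], [v_1,v_4], [v_2,v_3], [v_2,v_4], [v_3,v_4]
  2-simplices (10): [v_0,v_1,v_2], [v_0,v_1,v_3], [v_0,v_1,v_4], [v_0,v_2,v_3], [v_0,v_2,v_4], [v_0,v_3,v_4], [v_1,v_2,v_3], [v_1,v_2,v_4], [v_1,v_3,v_4], [v_2,v_3,v_4]
  3-simplices (5): [v_0,v_1,v_2,v_3], [v_0,v_1,v_2,v_4], [v_0,v_1,v_3,v_4], [v_0,v_2,v_3,v_4], [v_1,v_2,v_3,v_4]

giving chain groups C_0 ≅ Z^5, C_1 ≅ Z^10, C_2 ≅ Z^10, C_3 ≅ Z^5.

Boundary ∂_1: C_1 → C_0 maps an edge to its endpoints' difference, ∂[p,q] = q − p. For instance
  ∂[v_2,v_3] = [v_3] − [v_2].
The resulting 5×10 matrix has rank 4, and its Smith normal form has invariant factors (1,1,1,1).

∂_2: C_2 → C_1 acts by ∂[p,q,r] = [q,r] − [p,r] + [p,q]. For instance
  ∂[v_0,v_1,v_2] = [v_1,v_2] − [v_0,v_2] + [v_0,v_1],
  ∂[v_0,v_2,v_4] = [v_2,v_4] − [v_0,v_4] + [v_0,v_2].
The 10×10 boundary matrix has rank 6 and Smith normal form diag(1,1,1,1,1,1).

The boundary map ∂_3: C_3 → C_2 sends each 3-simplex σ to the alternating sum Σ_i (−1)^i (σ with its i-th vertex removed). For instance
  ∂[v_0,v_1,v_3,v_4] = [v_1,v_3,v_4] − [v_0,v_3,v_4] + [v_0,v_1,v_4] − [v_0,v_1,v_3],
  ∂[v_0,v_2,v_3,v_4] = [v_2,v_3,v_4] − [v_0,v_3,v_4] + [v_0,v_2,v_4] − [v_0,v_2,v_3].
The resulting 10×5 matrix has rank 4, and its Smith normal form has invariant factors (1,1,1,1).

Reading off H_k = ker ∂_k / im ∂_{k+1}:

  H_0: rank C_0 − rank ∂_1 = 5 − 4 = 1, and the invariant factors of ∂_1 are all 1, so H_0 ≅ Z.

(K is a triangulation of the 3-sphere S^3.)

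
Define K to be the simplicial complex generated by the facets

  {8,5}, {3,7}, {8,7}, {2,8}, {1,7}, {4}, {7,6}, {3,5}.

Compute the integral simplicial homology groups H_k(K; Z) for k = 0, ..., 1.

H_0 = Z^2,  H_1 = Z.

Order the vertices as 1 < 2 < 3 < 4 < 5 < 6 < 7 < 8. Listing each simplex with vertices in this order, K has dimension 1 with simplices:

  0-simplices (8): [1], [2], [3], [4], [5], [6], [7], [8]
  1-simplices (7): [1,7], [2,8], [3,5], [3,7], [5,8], [6,7], [7,8]

so the chain groups are C_0 ≅ Z^8, C_1 ≅ Z^7.

∂_1: C_1 → C_0 maps an edge to its endpoints' difference, ∂[p,q] = q − p.
The resulting 8×7 matrix has rank 6, and its Smith normal form has invariant factors (1,1,1,1,1,1).

From H_k ≅ ker(∂_k) / im(∂_{k+1}) we obtain:

  H_0: rank C_0 − rank ∂_1 = 8 − 6 = 2, and the invariant factors of ∂_1 are all 1, so H_0 = Z^2.
  H_1: rank ker ∂_1 − rank ∂_2 = (7 − 6) − 0 = 1, and there is no ∂_2, so H_1 = Z.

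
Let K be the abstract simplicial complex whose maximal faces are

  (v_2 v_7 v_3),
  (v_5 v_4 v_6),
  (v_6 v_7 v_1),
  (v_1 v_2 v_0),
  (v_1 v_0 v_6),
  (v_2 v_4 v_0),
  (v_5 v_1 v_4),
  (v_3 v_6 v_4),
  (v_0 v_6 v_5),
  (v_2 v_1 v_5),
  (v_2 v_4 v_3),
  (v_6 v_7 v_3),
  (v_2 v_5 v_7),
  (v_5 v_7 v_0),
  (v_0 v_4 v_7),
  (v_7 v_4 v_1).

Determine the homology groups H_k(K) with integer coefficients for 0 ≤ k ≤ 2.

Order the vertices as v_0 < v_1 < v_2 < v_3 < v_4 < v_5 < v_6 < v_7. Listing each simplex with vertices in this order, K has dimension 2 with simplices:

  0-simplices (8): [v_0], [v_1], [v_2], [v_3], [v_4], [v_5], [v_6], [v_7]
  1-simplices (24): (24 of them)
  2-simplices (16): (16 of them)

giving chain groups C_0 ≅ Z^8, C_1 ≅ Z^24, C_2 ≅ Z^16.

Boundary ∂_1: C_1 → C_0 maps an edge to its endpoints' difference, ∂[p,q] = q − p. For instance
  ∂[v_6,v_7] = [v_7] − [v_6].
As a 8×24 matrix over Z this has rank 7, with invariant factors (1,1,1,1,1,1,1).

The boundary map ∂_2: C_2 → C_1 acts by ∂[p,q,r] = [q,r] − [p,r] + [p,q]. For instance
  ∂[v_1,v_4,v_7] = [v_4,v_7] − [v_1,v_7] + [v_1,v_4],
  ∂[v_0,v_2,v_4] = [v_2,v_4] − [v_0,v_4] + [v_0,v_2].
The 24×16 boundary matrix has rank 15 and Smith normal form diag(1,1,1,1,1,1,1,1,1,1,1,1,1,1,1).

Now H_k = ker ∂_k / im ∂_{k+1}, so:

  H_0: rank C_0 − rank ∂_1 = 8 − 7 = 1, and the invariant factors of ∂_1 are all 1, so H_0 ≅ Z.
  H_1: rank ker ∂_1 − rank ∂_2 = (24 − 7) − 15 = 2, and the invariant factors of ∂_2 are all 1, so H_1 ≅ Z^2.
  H_2: rank ker ∂_2 − rank ∂_3 = (16 − 15) − 0 = 1, and there is no ∂_3, so H_2 ≅ Z.

As a check, the Euler characteristic is 8 − 24 + 16 = 0, which agrees with 1 − 2 + 1 = 0.

H_0 = Z,  H_1 = Z^2,  H_2 = Z.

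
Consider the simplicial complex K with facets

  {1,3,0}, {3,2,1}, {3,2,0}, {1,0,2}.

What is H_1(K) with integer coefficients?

Take the total order 0 < 1 < 2 < 3 on the vertex set. Then K (dimension 2) consists of the simplices:

  0-simplices (4): [0], [1], [2], [3]
  1-simplices (6): [0,1], [0,2], [0,3], [1,2], [1,3], [2,3]
  2-simplices (4): [0,1,2], [0,1,3], [0,2,3], [1,2,3]

giving chain groups C_0 ≅ Z^4, C_1 ≅ Z^6, C_2 ≅ Z^4.

The boundary map ∂_1: C_1 → C_0 sends each edge [p,q] (with p < q) to q − p.
The resulting 4×6 matrix has rank 3, and its Smith normal form has invariant factors (1,1,1).

Boundary ∂_2: C_2 → C_1 acts by ∂[p,q,r] = [q,r] − [p,r] + [p,q]. For instance
  ∂[0,2,3] = [2,3] − [0,3] + [0,2],
  ∂[0,1,3] = [1,3] − [0,3] + [0,1].
As a 6×4 matrix over Z this has rank 3, with invariant factors (1,1,1).

Computing H_k = (kernel of ∂_k) / (image of ∂_{k+1}):

  H_1: rank ker ∂_1 − rank ∂_2 = (6 − 3) − 3 = 0, and the invariant factors of ∂_2 are all 1, so H_1 ≅ 0.

H_1 = 0.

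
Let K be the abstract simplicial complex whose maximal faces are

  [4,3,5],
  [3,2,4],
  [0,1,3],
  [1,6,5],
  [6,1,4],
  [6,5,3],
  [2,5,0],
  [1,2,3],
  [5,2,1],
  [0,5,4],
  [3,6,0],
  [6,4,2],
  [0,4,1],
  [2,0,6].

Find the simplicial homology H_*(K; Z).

H_0 ≅ Z,  H_1 ≅ Z^2,  H_2 ≅ Z.

Order the vertices as 0 < 1 < 2 < 3 < 4 < 5 < 6. Listing each simplex with vertices in this order, K has dimension 2 with simplices:

  0-simplices (7): [0], [1], [2], [3], [4], [5], [6]
  1-simplices (21): [0,1], [0,2], [0,3], [0,4], [0,5], [0,6], [1,2], [1,3], [1,4], [1,5], [1,6], [2,3], [2,4], [2,5], [2,6], [3,4], [3,5], [3,6], [4,5], [4,6], [5,6]
  2-simplices (14): [0,1,3], [0,1,4], [0,2,5], [0,2,6], [0,3,6], [0,4,5], [1,2,3], [1,2,5], [1,4,6], [1,5,6], [2,3,4], [2,4,6], [3,4,5], [3,5,6]

giving chain groups C_0 ≅ Z^7, C_1 ≅ Z^21, C_2 ≅ Z^14.

Boundary ∂_1: C_1 → C_0 maps an edge to its endpoints' difference, ∂[p,q] = q − p. For instance
  ∂[2,4] = [4] − [2].
The resulting 7×21 matrix has rank 6, and its Smith normal form has invariant factors (1,1,1,1,1,1).

∂_2: C_2 → C_1 sends each 2-simplex [p,q,r] to [q,r] − [p,r] + [p,q]. For instance
  ∂[1,2,3] = [2,3] − [1,3] + [1,2],
  ∂[0,4,5] = [4,5] − [0,5] + [0,4].
As a 21×14 matrix over Z this has rank 13, with invariant factors (1,1,1,1,1,1,1,1,1,1,1,1,1).

Now H_k = ker ∂_k / im ∂_{k+1}, so:

  H_0: rank C_0 − rank ∂_1 = 7 − 6 = 1, and the invariant factors of ∂_1 are all 1, so H_0 ≅ Z.
  H_1: rank ker ∂_1 − rank ∂_2 = (21 − 6) − 13 = 2, and the invariant factors of ∂_2 are all 1, so H_1 ≅ Z^2.
  H_2: rank ker ∂_2 − rank ∂_3 = (14 − 13) − 0 = 1, and there is no ∂_3, so H_2 ≅ Z.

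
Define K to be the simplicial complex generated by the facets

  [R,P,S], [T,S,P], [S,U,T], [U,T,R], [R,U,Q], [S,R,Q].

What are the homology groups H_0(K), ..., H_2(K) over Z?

Take the total order P < Q < R < S < T < U on the vertex set. Then K (dimension 2) consists of the simplices:

  0-simplices (6): P, Q, R, S, T, U
  1-simplices (12): PR, PS, PT, QR, QS, QU, RS, RT, RU, ST, SU, TU
  2-simplices (6): PRS, PST, QRS, QRU, RTU, STU

giving chain groups C_0 ≅ Z^6, C_1 ≅ Z^12, C_2 ≅ Z^6.

Boundary ∂_1: C_1 → C_0 is given by ∂[p,q] = [q] − [p]. For instance
  ∂ST = T − S.
The resulting 6×12 matrix has rank 5, and its Smith normal form has invariant factors (1,1,1,1,1).

Boundary ∂_2: C_2 → C_1 maps a triangle to the signed sum of its edges. For instance
  ∂PRS = RS − PS + PR,
  ∂STU = TU − SU + ST.
The resulting 12×6 matrix has rank 6, and its Smith normal form has invariant factors (1,1,1,1,1,1).

Computing H_k = (kernel of ∂_k) / (image of ∂_{k+1}):

  H_0: rank C_0 − rank ∂_1 = 6 − 5 = 1, and the invariant factors of ∂_1 are all 1, so H_0 = Z.
  H_1: rank ker ∂_1 − rank ∂_2 = (12 − 5) − 6 = 1, and the invariant factors of ∂_2 are all 1, so H_1 = Z.
  H_2: rank ker ∂_2 − rank ∂_3 = (6 − 6) − 0 = 0, and there is no ∂_3, so H_2 = 0.

H_0 = Z,  H_1 = Z,  H_2 = 0.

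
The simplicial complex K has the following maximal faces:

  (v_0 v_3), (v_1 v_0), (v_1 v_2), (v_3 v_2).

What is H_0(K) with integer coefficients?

H_0 = Z.

We work with the vertex ordering v_0 < v_1 < v_2 < v_3. The simplices of K, each written with vertices in increasing order, are:

  0-simplices (4): [v_0], [v_1], [v_2], [v_3]
  1-simplices (4): [v_0,v_1], [v_0,v_3], [v_1,v_2], [v_2,v_3]

so the chain groups are C_0 ≅ Z^4, C_1 ≅ Z^4.

The boundary map ∂_1: C_1 → C_0 maps an edge to its endpoints' difference, ∂[p,q] = q − p.
The resulting 4×4 matrix has rank 3, and its Smith normal form has invariant factors (1,1,1).

Now H_k = ker ∂_k / im ∂_{k+1}, so:

  H_0: rank C_0 − rank ∂_1 = 4 − 3 = 1, and the invariant factors of ∂_1 are all 1, so H_0 ≅ Z.

(K is a triangulation of the circle S^1.)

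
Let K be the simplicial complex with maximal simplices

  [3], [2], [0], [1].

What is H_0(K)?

K has 4 vertices.
rank ∂_0 = 0, rank ∂_1 = 0 ⇒ b_0 = 4 − 0 − 0 = 4. So H_0 ≅ Z^4.

H_0 = Z^4.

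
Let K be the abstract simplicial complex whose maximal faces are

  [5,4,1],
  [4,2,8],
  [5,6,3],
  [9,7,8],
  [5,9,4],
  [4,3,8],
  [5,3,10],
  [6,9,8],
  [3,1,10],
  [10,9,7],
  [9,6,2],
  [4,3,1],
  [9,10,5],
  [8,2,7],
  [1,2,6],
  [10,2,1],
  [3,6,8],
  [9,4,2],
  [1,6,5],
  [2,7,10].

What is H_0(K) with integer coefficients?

H_0 ≅ Z.

Fix the vertex order 1 < 2 < 3 < 4 < 5 < 6 < 7 < 8 < 9 < 10 and write every simplex with vertices in increasing order. Then dim K = 2 and the simplices of K are:

  0-simplices (10): [1], [2], [3], [4], [5], [6], [7], [8], [9], [10]
  1-simplices (30): (30 of them)
  2-simplices (20): (20 of them)

so the chain groups are C_0 ≅ Z^10, C_1 ≅ Z^30, C_2 ≅ Z^20.

Boundary ∂_1: C_1 → C_0 maps an edge to its endpoints' difference, ∂[p,q] = q − p.
As a 10×30 matrix over Z this has rank 9, with invariant factors (1,1,1,1,1,1,1,1,1).

∂_2: C_2 → C_1 acts by ∂[p,q,r] = [q,r] − [p,r] + [p,q]. For instance
  ∂[3,5,6] = [5,6] − [3,6] + [3,5],
  ∂[1,5,6] = [5,6] − [1,6] + [1,5].
The resulting 30×20 matrix has rank 20, and its Smith normal form has invariant factors (1,1,1,1,1,1,1,1,1,1,1,1,1,1,1,1,1,1,1,2).

From H_k ≅ ker(∂_k) / im(∂_{k+1}) we obtain:

  H_0: rank C_0 − rank ∂_1 = 10 − 9 = 1, and the invariant factors of ∂_1 are all 1, so H_0 ≅ Z.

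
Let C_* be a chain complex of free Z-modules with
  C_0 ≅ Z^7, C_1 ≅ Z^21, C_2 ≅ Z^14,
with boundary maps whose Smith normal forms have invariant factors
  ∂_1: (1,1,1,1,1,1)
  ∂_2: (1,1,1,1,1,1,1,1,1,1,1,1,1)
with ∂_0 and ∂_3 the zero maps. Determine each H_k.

H_0 ≅ Z,  H_1 ≅ Z^2,  H_2 ≅ Z.

H_0: b_0 = 7 − 0 − 6 = 1; torsion from ∂_1 factors > 1: none. So H_0 ≅ Z.
H_1: b_1 = 21 − 6 − 13 = 2; torsion from ∂_2 factors > 1: none. So H_1 ≅ Z^2.
H_2: b_2 = 14 − 13 − 0 = 1; torsion from ∂_3 factors > 1: none. So H_2 ≅ Z.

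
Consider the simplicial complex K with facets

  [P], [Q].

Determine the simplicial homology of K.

Take the total order P < Q on the vertex set. Then K (dimension 0) consists of the simplices:

  0-simplices (2): P, Q

Hence C_0 ≅ Z^2.

Now H_k = ker ∂_k / im ∂_{k+1}, so:

  H_0: rank C_0 − rank ∂_1 = 2 − 0 = 2, and there is no ∂_1, so H_0 = Z^2.

H_0 ≅ Z^2.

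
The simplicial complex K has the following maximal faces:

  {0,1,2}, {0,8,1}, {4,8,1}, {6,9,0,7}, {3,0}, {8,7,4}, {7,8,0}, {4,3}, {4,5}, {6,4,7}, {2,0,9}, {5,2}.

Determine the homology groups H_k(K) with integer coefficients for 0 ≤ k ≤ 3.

Fix the vertex order 0 < 1 < 2 < 3 < 4 < 5 < 6 < 7 < 8 < 9 and write every simplex with vertices in increasing order. Then dim K = 3 and the simplices of K are:

  0-simplices (10): [0], [1], [2], [3], [4], [5], [6], [7], [8], [9]
  1-simplices (21): [0,1], [0,2], [0,3], [0,6], [0,7], [0,8], [0,9], [1,2], [1,4], [1,8], [2,5], [2,9], [3,4], [4,5], [4,6], [4,7], [4,8], [6,7], [6,9], [7,8], [7,9]
  2-simplices (11): [0,1,2], [0,1,8], [0,2,9], [0,6,7], [0,6,9], [0,7,8], [0,7,9], [1,4,8], [4,6,7], [4,7,8], [6,7,9]
  3-simplices (1): [0,6,7,9]

giving chain groups C_0 ≅ Z^10, C_1 ≅ Z^21, C_2 ≅ Z^11, C_3 ≅ Z^1.

The boundary map ∂_1: C_1 → C_0 maps an edge to its endpoints' difference, ∂[p,q] = q − p. For instance
  ∂[4,7] = [7] − [4].
As a 10×21 matrix over Z this has rank 9, with invariant factors (1,1,1,1,1,1,1,1,1).

Boundary ∂_2: C_2 → C_1 maps a triangle to the signed sum of its edges. For instance
  ∂[0,6,9] = [6,9] − [0,9] + [0,6],
  ∂[1,4,8] = [4,8] − [1,8] + [1,4].
The resulting 21×11 matrix has rank 10, and its Smith normal form has invariant factors (1,1,1,1,1,1,1,1,1,1).

∂_3: C_3 → C_2 sends each 3-simplex σ to the alternating sum Σ_i (−1)^i (σ with its i-th vertex removed). For instance
  ∂[0,6,7,9] = [6,7,9] − [0,7,9] + [0,6,9] − [0,6,7].
This gives a 11×1 integer matrix of rank 1; reducing to Smith normal form yields diagonal entries (1).

Computing H_k = (kernel of ∂_k) / (image of ∂_{k+1}):

  H_0: rank C_0 − rank ∂_1 = 10 − 9 = 1, and the invariant factors of ∂_1 are all 1, so H_0 = Z.
  H_1: rank ker ∂_1 − rank ∂_2 = (21 − 9) − 10 = 2, and the invariant factors of ∂_2 are all 1, so H_1 = Z^2.
  H_2: rank ker ∂_2 − rank ∂_3 = (11 − 10) − 1 = 0, and the invariant factors of ∂_3 are all 1, so H_2 = 0.
  H_3: rank ker ∂_3 − rank ∂_4 = (1 − 1) − 0 = 0, and there is no ∂_4, so H_3 = 0.

As a check, the Euler characteristic is 10 − 21 + 11 − 1 = -1, which agrees with 1 − 2 + 0 − 0 = -1.

H_0 ≅ Z,  H_1 ≅ Z^2,  H_2 = 0,  H_3 = 0.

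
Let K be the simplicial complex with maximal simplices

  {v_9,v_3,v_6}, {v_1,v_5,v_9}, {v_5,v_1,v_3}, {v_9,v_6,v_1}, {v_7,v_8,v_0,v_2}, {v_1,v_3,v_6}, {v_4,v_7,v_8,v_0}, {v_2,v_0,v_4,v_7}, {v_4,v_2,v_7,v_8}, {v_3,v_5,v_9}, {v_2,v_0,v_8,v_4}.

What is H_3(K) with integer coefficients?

H_3 ≅ Z.

K has 10 vertices, 19 edges, 16 triangles, 5 3-simplices.
rank ∂_3 = 4, rank ∂_4 = 0 ⇒ b_3 = 5 − 4 − 0 = 1. So H_3 ≅ Z.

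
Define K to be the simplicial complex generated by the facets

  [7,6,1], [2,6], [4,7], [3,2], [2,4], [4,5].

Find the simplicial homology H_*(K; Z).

Fix the vertex order 1 < 2 < 3 < 4 < 5 < 6 < 7 and write every simplex with vertices in increasing order. Then dim K = 2 and the simplices of K are:

  0-simplices (7): [1], [2], [3], [4], [5], [6], [7]
  1-simplices (8): [1,6], [1,7], [2,3], [2,4], [2,6], [4,5], [4,7], [6,7]
  2-simplices (1): [1,6,7]

Hence C_0 ≅ Z^7, C_1 ≅ Z^8, C_2 ≅ Z^1.

∂_1: C_1 → C_0 maps an edge to its endpoints' difference, ∂[p,q] = q − p.
This gives a 7×8 integer matrix of rank 6; reducing to Smith normal form yields diagonal entries (1,1,1,1,1,1).

Boundary ∂_2: C_2 → C_1 sends each 2-simplex [p,q,r] to [q,r] − [p,r] + [p,q]. For instance
  ∂[1,6,7] = [6,7] − [1,7] + [1,6].
The 8×1 boundary matrix has rank 1 and Smith normal form diag(1).

Now H_k = ker ∂_k / im ∂_{k+1}, so:

  H_0: rank C_0 − rank ∂_1 = 7 − 6 = 1, and the invariant factors of ∂_1 are all 1, so H_0 ≅ Z.
  H_1: rank ker ∂_1 − rank ∂_2 = (8 − 6) − 1 = 1, and the invariant factors of ∂_2 are all 1, so H_1 ≅ Z.
  H_2: rank ker ∂_2 − rank ∂_3 = (1 − 1) − 0 = 0, and there is no ∂_3, so H_2 ≅ 0.

As a check, the Euler characteristic is 7 − 8 + 1 = 0, which agrees with 1 − 1 + 0 = 0.

H_0 ≅ Z,  H_1 ≅ Z,  H_2 = 0.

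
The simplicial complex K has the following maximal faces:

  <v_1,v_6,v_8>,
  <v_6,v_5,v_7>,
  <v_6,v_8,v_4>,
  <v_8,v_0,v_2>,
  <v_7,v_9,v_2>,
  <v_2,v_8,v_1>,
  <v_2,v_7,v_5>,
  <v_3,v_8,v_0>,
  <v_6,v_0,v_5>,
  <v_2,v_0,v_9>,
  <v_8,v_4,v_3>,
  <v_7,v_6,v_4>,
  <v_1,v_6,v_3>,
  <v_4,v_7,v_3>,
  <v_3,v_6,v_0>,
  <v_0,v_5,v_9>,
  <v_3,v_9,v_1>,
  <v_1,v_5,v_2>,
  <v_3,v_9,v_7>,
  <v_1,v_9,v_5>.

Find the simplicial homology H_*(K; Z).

Take the total order v_0 < v_1 < v_2 < v_3 < v_4 < v_5 < v_6 < v_7 < v_8 < v_9 on the vertex set. Then K (dimension 2) consists of the simplices:

  0-simplices (10): [v_0], [v_1], [v_2], [v_3], [v_4], [v_5], [v_6], [v_7], [v_8], [v_9]
  1-simplices (30): (30 of them)
  2-simplices (20): (20 of them)

giving chain groups C_0 ≅ Z^10, C_1 ≅ Z^30, C_2 ≅ Z^20.

∂_1: C_1 → C_0 sends each edge [p,q] (with p < q) to q − p.
As a 10×30 matrix over Z this has rank 9, with invariant factors (1,1,1,1,1,1,1,1,1).

∂_2: C_2 → C_1 maps a triangle to the signed sum of its edges. For instance
  ∂[v_4,v_6,v_8] = [v_6,v_8] − [v_4,v_8] + [v_4,v_6],
  ∂[v_0,v_2,v_9] = [v_2,v_9] − [v_0,v_9] + [v_0,v_2].
The 30×20 boundary matrix has rank 20 and Smith normal form diag(1,1,1,1,1,1,1,1,1,1,1,1,1,1,1,1,1,1,1,2).

Now H_k = ker ∂_k / im ∂_{k+1}, so:

  H_0: rank C_0 − rank ∂_1 = 10 − 9 = 1, and the invariant factors of ∂_1 are all 1, so H_0 ≅ Z.
  H_1: rank ker ∂_1 − rank ∂_2 = (30 − 9) − 20 = 1, and ∂_2 has invariant factor 2 > 1, so H_1 ≅ Z × Z/2.
  H_2: rank ker ∂_2 − rank ∂_3 = (20 − 20) − 0 = 0, and there is no ∂_3, so H_2 ≅ 0.

(K is a triangulation of the Klein bottle.)

H_0 ≅ Z,  H_1 ≅ Z × Z/2,  H_2 = 0.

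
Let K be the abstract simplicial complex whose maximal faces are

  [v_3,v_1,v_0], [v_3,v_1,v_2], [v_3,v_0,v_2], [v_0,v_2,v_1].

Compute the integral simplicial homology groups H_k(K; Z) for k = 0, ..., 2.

H_0 ≅ Z,  H_1 = 0,  H_2 ≅ Z.

Take the total order v_0 < v_1 < v_2 < v_3 on the vertex set. Then K (dimension 2) consists of the simplices:

  0-simplices (4): [v_0], [v_1], [v_2], [v_3]
  1-simplices (6): [v_0,v_1], [v_0,v_2], [v_0,v_3], [v_1,v_2], [v_1,v_3], [v_2,v_3]
  2-simplices (4): [v_0,v_1,v_2], [v_0,v_1,v_3], [v_0,v_2,v_3], [v_1,v_2,v_3]

so the chain groups are C_0 ≅ Z^4, C_1 ≅ Z^6, C_2 ≅ Z^4.

The boundary map ∂_1: C_1 → C_0 maps an edge to its endpoints' difference, ∂[p,q] = q − p. For instance
  ∂[v_0,v_3] = [v_3] − [v_0].
The resulting 4×6 matrix has rank 3, and its Smith normal form has invariant factors (1,1,1).

Boundary ∂_2: C_2 → C_1 maps a triangle to the signed sum of its edges. For instance
  ∂[v_0,v_1,v_2] = [v_1,v_2] − [v_0,v_2] + [v_0,v_1],
  ∂[v_0,v_2,v_3] = [v_2,v_3] − [v_0,v_3] + [v_0,v_2].
The 6×4 boundary matrix has rank 3 and Smith normal form diag(1,1,1).

Now H_k = ker ∂_k / im ∂_{k+1}, so:

  H_0: rank C_0 − rank ∂_1 = 4 − 3 = 1, and the invariant factors of ∂_1 are all 1, so H_0 = Z.
  H_1: rank ker ∂_1 − rank ∂_2 = (6 − 3) − 3 = 0, and the invariant factors of ∂_2 are all 1, so H_1 = 0.
  H_2: rank ker ∂_2 − rank ∂_3 = (4 − 3) − 0 = 1, and there is no ∂_3, so H_2 = Z.

As a check, the Euler characteristic is 4 − 6 + 4 = 2, which agrees with 1 − 0 + 1 = 2.
(K is a triangulation of the 2-sphere S^2.)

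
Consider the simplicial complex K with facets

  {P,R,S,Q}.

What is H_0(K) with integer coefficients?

Take the total order P < Q < R < S on the vertex set. Then K (dimension 3) consists of the simplices:

  0-simplices (4): P, Q, R, S
  1-simplices (6): PQ, PR, PS, QR, QS, RS
  2-simplices (4): PQR, PQS, PRS, QRS
  3-simplices (1): PQRS

Hence C_0 ≅ Z^4, C_1 ≅ Z^6, C_2 ≅ Z^4, C_3 ≅ Z^1.

The boundary map ∂_1: C_1 → C_0 is given by ∂[p,q] = [q] − [p]. For instance
  ∂PS = S − P.
This gives a 4×6 integer matrix of rank 3; reducing to Smith normal form yields diagonal entries (1,1,1).

∂_2: C_2 → C_1 acts by ∂[p,q,r] = [q,r] − [p,r] + [p,q]. For instance
  ∂PQS = QS − PS + PQ,
  ∂PQR = QR − PR + PQ.
The 6×4 boundary matrix has rank 3 and Smith normal form diag(1,1,1).

Boundary ∂_3: C_3 → C_2 sends each 3-simplex σ to the alternating sum Σ_i (−1)^i (σ with its i-th vertex removed). For instance
  ∂PQRS = QRS − PRS + PQS − PQR.
The 4×1 boundary matrix has rank 1 and Smith normal form diag(1).

Computing H_k = (kernel of ∂_k) / (image of ∂_{k+1}):

  H_0: rank C_0 − rank ∂_1 = 4 − 3 = 1, and the invariant factors of ∂_1 are all 1, so H_0 = Z.

H_0 ≅ Z.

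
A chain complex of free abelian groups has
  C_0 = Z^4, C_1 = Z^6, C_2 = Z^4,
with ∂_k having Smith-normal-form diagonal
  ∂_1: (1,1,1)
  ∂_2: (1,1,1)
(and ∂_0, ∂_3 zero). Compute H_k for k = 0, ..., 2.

H_0: b_0 = 4 − 0 − 3 = 1; torsion from ∂_1 factors > 1: none. So H_0 ≅ Z.
H_1: b_1 = 6 − 3 − 3 = 0; torsion from ∂_2 factors > 1: none. So H_1 ≅ 0.
H_2: b_2 = 4 − 3 − 0 = 1; torsion from ∂_3 factors > 1: none. So H_2 ≅ Z.

H_0 ≅ Z,  H_1 = 0,  H_2 ≅ Z.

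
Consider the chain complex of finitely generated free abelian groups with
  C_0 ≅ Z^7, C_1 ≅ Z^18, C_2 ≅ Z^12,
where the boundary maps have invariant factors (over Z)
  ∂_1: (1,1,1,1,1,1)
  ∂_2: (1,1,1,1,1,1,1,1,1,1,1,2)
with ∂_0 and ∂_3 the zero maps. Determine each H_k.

H_0 = Z,  H_1 = Z/2Z,  H_2 = 0.

H_0: b_0 = 7 − 0 − 6 = 1; torsion from ∂_1 factors > 1: none. So H_0 = Z.
H_1: b_1 = 18 − 6 − 12 = 0; torsion from ∂_2 factors > 1: [2]. So H_1 = Z/2Z.
H_2: b_2 = 12 − 12 − 0 = 0; torsion from ∂_3 factors > 1: none. So H_2 = 0.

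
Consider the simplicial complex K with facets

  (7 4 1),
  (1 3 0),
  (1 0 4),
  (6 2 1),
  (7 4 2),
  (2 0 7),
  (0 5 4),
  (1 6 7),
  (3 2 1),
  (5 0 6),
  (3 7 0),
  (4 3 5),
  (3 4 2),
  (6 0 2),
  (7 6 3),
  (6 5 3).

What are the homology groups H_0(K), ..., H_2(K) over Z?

Take the total order 0 < 1 < 2 < 3 < 4 < 5 < 6 < 7 on the vertex set. Then K (dimension 2) consists of the simplices:

  0-simplices (8): [0], [1], [2], [3], [4], [5], [6], [7]
  1-simplices (24): (24 of them)
  2-simplices (16): [0,1,3], [0,1,4], [0,2,6], [0,2,7], [0,3,7], [0,4,5], [0,5,6], [1,2,3], [1,2,6], [1,4,7], [1,6,7], [2,3,4], [2,4,7], [3,4,5], [3,5,6], [3,6,7]

giving chain groups C_0 ≅ Z^8, C_1 ≅ Z^24, C_2 ≅ Z^16.

∂_1: C_1 → C_0 maps an edge to its endpoints' difference, ∂[p,q] = q − p. For instance
  ∂[1,6] = [6] − [1].
As a 8×24 matrix over Z this has rank 7, with invariant factors (1,1,1,1,1,1,1).

Boundary ∂_2: C_2 → C_1 acts by ∂[p,q,r] = [q,r] − [p,r] + [p,q]. For instance
  ∂[0,2,6] = [2,6] − [0,6] + [0,2],
  ∂[3,4,5] = [4,5] − [3,5] + [3,4].
This gives a 24×16 integer matrix of rank 15; reducing to Smith normal form yields diagonal entries (1,1,1,1,1,1,1,1,1,1,1,1,1,1,1).

Reading off H_k = ker ∂_k / im ∂_{k+1}:

  H_0: rank C_0 − rank ∂_1 = 8 − 7 = 1, and the invariant factors of ∂_1 are all 1, so H_0 ≅ Z.
  H_1: rank ker ∂_1 − rank ∂_2 = (24 − 7) − 15 = 2, and the invariant factors of ∂_2 are all 1, so H_1 ≅ Z^2.
  H_2: rank ker ∂_2 − rank ∂_3 = (16 − 15) − 0 = 1, and there is no ∂_3, so H_2 ≅ Z.

(K is a triangulation of the torus T^2.)

H_0 = Z,  H_1 = Z^2,  H_2 = Z.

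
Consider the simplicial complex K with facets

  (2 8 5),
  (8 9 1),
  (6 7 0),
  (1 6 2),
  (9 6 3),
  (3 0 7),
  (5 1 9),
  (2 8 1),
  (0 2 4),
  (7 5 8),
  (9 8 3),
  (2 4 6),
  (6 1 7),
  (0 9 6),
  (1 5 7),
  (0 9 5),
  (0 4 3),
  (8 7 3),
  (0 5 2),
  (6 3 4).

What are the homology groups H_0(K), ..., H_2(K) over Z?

Order the vertices as 0 < 1 < 2 < 3 < 4 < 5 < 6 < 7 < 8 < 9. Listing each simplex with vertices in this order, K has dimension 2 with simplices:

  0-simplices (10): [0], [1], [2], [3], [4], [5], [6], [7], [8], [9]
  1-simplices (30): (30 of them)
  2-simplices (20): (20 of them)

giving chain groups C_0 ≅ Z^10, C_1 ≅ Z^30, C_2 ≅ Z^20.

Boundary ∂_1: C_1 → C_0 sends each edge [p,q] (with p < q) to q − p. For instance
  ∂[1,7] = [7] − [1].
This gives a 10×30 integer matrix of rank 9; reducing to Smith normal form yields diagonal entries (1,1,1,1,1,1,1,1,1).

∂_2: C_2 → C_1 sends each 2-simplex [p,q,r] to [q,r] − [p,r] + [p,q]. For instance
  ∂[1,8,9] = [8,9] − [1,9] + [1,8],
  ∂[0,3,4] = [3,4] − [0,4] + [0,3].
The resulting 30×20 matrix has rank 20, and its Smith normal form has invariant factors (1,1,1,1,1,1,1,1,1,1,1,1,1,1,1,1,1,1,1,2).

Computing H_k = (kernel of ∂_k) / (image of ∂_{k+1}):

  H_0: rank C_0 − rank ∂_1 = 10 − 9 = 1, and the invariant factors of ∂_1 are all 1, so H_0 ≅ Z.
  H_1: rank ker ∂_1 − rank ∂_2 = (30 − 9) − 20 = 1, and ∂_2 has invariant factor 2 > 1, so H_1 ≅ Z ⊕ Z/2.
  H_2: rank ker ∂_2 − rank ∂_3 = (20 − 20) − 0 = 0, and there is no ∂_3, so H_2 ≅ 0.

As a check, the Euler characteristic is 10 − 30 + 20 = 0, which agrees with 1 − 1 + 0 = 0.

H_0 ≅ Z,  H_1 ≅ Z ⊕ Z/2,  H_2 = 0.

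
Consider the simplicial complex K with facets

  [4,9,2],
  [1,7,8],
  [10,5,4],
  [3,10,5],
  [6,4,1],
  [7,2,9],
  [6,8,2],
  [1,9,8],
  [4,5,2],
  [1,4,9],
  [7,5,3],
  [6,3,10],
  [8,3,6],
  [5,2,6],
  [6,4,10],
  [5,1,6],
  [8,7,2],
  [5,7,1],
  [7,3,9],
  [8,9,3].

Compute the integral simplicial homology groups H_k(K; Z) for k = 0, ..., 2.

K has 10 vertices, 30 edges, 20 triangles.
rank ∂_0 = 0, rank ∂_1 = 9 ⇒ b_0 = 10 − 0 − 9 = 1; all invariant factors of ∂_1 are 1 so no torsion. So H_0 ≅ Z.
rank ∂_1 = 9, rank ∂_2 = 20 ⇒ b_1 = 30 − 9 − 20 = 1; ∂_2 has invariant factor(s) [2] giving torsion. So H_1 ≅ Z ⊕ Z/2.
rank ∂_2 = 20, rank ∂_3 = 0 ⇒ b_2 = 20 − 20 − 0 = 0. So H_2 ≅ 0.

H_0 ≅ Z,  H_1 ≅ Z ⊕ Z/2,  H_2 = 0.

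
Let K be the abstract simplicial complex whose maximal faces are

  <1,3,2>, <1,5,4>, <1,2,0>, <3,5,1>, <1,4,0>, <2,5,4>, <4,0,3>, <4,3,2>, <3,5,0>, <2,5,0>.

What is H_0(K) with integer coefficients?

Take the total order 0 < 1 < 2 < 3 < 4 < 5 on the vertex set. Then K (dimension 2) consists of the simplices:

  0-simplices (6): [0], [1], [2], [3], [4], [5]
  1-simplices (15): [0,1], [0,2], [0,3], [0,4], [0,5], [1,2], [1,3], [1,4], [1,5], [2,3], [2,4], [2,5], [3,4], [3,5], [4,5]
  2-simplices (10): [0,1,2], [0,1,4], [0,2,5], [0,3,4], [0,3,5], [1,2,3], [1,3,5], [1,4,5], [2,3,4], [2,4,5]

Hence C_0 ≅ Z^6, C_1 ≅ Z^15, C_2 ≅ Z^10.

Boundary ∂_1: C_1 → C_0 is given by ∂[p,q] = [q] − [p].
The resulting 6×15 matrix has rank 5, and its Smith normal form has invariant factors (1,1,1,1,1).

∂_2: C_2 → C_1 sends each 2-simplex [p,q,r] to [q,r] − [p,r] + [p,q]. For instance
  ∂[1,4,5] = [4,5] − [1,5] + [1,4],
  ∂[1,2,3] = [2,3] − [1,3] + [1,2].
As a 15×10 matrix over Z this has rank 10, with invariant factors (1,1,1,1,1,1,1,1,1,2).

Computing H_k = (kernel of ∂_k) / (image of ∂_{k+1}):

  H_0: rank C_0 − rank ∂_1 = 6 − 5 = 1, and the invariant factors of ∂_1 are all 1, so H_0 ≅ Z.

(K is a triangulation of the real projective plane RP^2.)

H_0 ≅ Z.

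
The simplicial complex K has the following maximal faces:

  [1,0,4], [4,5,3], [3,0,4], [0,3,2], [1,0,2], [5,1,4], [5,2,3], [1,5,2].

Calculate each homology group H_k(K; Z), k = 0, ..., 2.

H_0 ≅ Z,  H_1 = 0,  H_2 ≅ Z.

Fix the vertex order 0 < 1 < 2 < 3 < 4 < 5 and write every simplex with vertices in increasing order. Then dim K = 2 and the simplices of K are:

  0-simplices (6): [0], [1], [2], [3], [4], [5]
  1-simplices (12): [0,1], [0,2], [0,3], [0,4], [1,2], [1,4], [1,5], [2,3], [2,5], [3,4], [3,5], [4,5]
  2-simplices (8): [0,1,2], [0,1,4], [0,2,3], [0,3,4], [1,2,5], [1,4,5], [2,3,5], [3,4,5]

Hence C_0 ≅ Z^6, C_1 ≅ Z^12, C_2 ≅ Z^8.

Boundary ∂_1: C_1 → C_0 sends each edge [p,q] (with p < q) to q − p.
As a 6×12 matrix over Z this has rank 5, with invariant factors (1,1,1,1,1).

The boundary map ∂_2: C_2 → C_1 sends each 2-simplex [p,q,r] to [q,r] − [p,r] + [p,q]. For instance
  ∂[1,4,5] = [4,5] − [1,5] + [1,4],
  ∂[0,1,2] = [1,2] − [0,2] + [0,1].
As a 12×8 matrix over Z this has rank 7, with invariant factors (1,1,1,1,1,1,1).

Reading off H_k = ker ∂_k / im ∂_{k+1}:

  H_0: rank C_0 − rank ∂_1 = 6 − 5 = 1, and the invariant factors of ∂_1 are all 1, so H_0 ≅ Z.
  H_1: rank ker ∂_1 − rank ∂_2 = (12 − 5) − 7 = 0, and the invariant factors of ∂_2 are all 1, so H_1 ≅ 0.
  H_2: rank ker ∂_2 − rank ∂_3 = (8 − 7) − 0 = 1, and there is no ∂_3, so H_2 ≅ Z.

As a check, the Euler characteristic is 6 − 12 + 8 = 2, which agrees with 1 − 0 + 1 = 2.
(K is a triangulation of the 2-sphere S^2.)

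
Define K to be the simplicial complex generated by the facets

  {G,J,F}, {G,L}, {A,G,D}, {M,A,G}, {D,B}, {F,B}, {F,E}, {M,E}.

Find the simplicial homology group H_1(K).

K has 9 vertices, 13 edges, 3 triangles.
rank ∂_1 = 8, rank ∂_2 = 3 ⇒ b_1 = 13 − 8 − 3 = 2; all invariant factors of ∂_2 are 1 so no torsion. So H_1 ≅ Z^2.

H_1 = Z^2.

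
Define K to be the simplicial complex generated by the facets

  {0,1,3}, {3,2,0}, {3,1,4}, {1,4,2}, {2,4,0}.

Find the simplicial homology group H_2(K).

H_2 ≅ 0.

We work with the vertex ordering 0 < 1 < 2 < 3 < 4. The simplices of K, each written with vertices in increasing order, are:

  0-simplices (5): [0], [1], [2], [3], [4]
  1-simplices (10): [0,1], [0,2], [0,3], [0,4], [1,2], [1,3], [1,4], [2,3], [2,4], [3,4]
  2-simplices (5): [0,1,3], [0,2,3], [0,2,4], [1,2,4], [1,3,4]

so the chain groups are C_0 ≅ Z^5, C_1 ≅ Z^10, C_2 ≅ Z^5.

∂_1: C_1 → C_0 maps an edge to its endpoints' difference, ∂[p,q] = q − p.
This gives a 5×10 integer matrix of rank 4; reducing to Smith normal form yields diagonal entries (1,1,1,1).

∂_2: C_2 → C_1 acts by ∂[p,q,r] = [q,r] − [p,r] + [p,q]. For instance
  ∂[0,1,3] = [1,3] − [0,3] + [0,1],
  ∂[1,3,4] = [3,4] − [1,4] + [1,3].
The 10×5 boundary matrix has rank 5 and Smith normal form diag(1,1,1,1,1).

Computing H_k = (kernel of ∂_k) / (image of ∂_{k+1}):

  H_2: rank ker ∂_2 − rank ∂_3 = (5 − 5) − 0 = 0, and there is no ∂_3, so H_2 ≅ 0.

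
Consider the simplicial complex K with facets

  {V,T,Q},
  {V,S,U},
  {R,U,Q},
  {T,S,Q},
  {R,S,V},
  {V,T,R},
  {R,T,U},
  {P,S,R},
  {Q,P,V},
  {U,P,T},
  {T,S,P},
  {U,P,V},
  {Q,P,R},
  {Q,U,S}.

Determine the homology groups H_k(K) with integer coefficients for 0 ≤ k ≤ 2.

H_0 ≅ Z,  H_1 ≅ Z^2,  H_2 ≅ Z.

Take the total order P < Q < R < S < T < U < V on the vertex set. Then K (dimension 2) consists of the simplices:

  0-simplices (7): P, Q, R, S, T, U, V
  1-simplices (21): PQ, PR, PS, PT, PU, PV, QR, QS, QT, QU, QV, RS, RT, RU, RV, ST, SU, SV, TU, TV, UV
  2-simplices (14): PQR, PQV, PRS, PST, PTU, PUV, QRU, QST, QSU, QTV, RSV, RTU, RTV, SUV

so the chain groups are C_0 ≅ Z^7, C_1 ≅ Z^21, C_2 ≅ Z^14.

Boundary ∂_1: C_1 → C_0 sends each edge [p,q] (with p < q) to q − p. For instance
  ∂TU = U − T.
This gives a 7×21 integer matrix of rank 6; reducing to Smith normal form yields diagonal entries (1,1,1,1,1,1).

The boundary map ∂_2: C_2 → C_1 maps a triangle to the signed sum of its edges. For instance
  ∂PQV = QV − PV + PQ,
  ∂PRS = RS − PS + PR.
The resulting 21×14 matrix has rank 13, and its Smith normal form has invariant factors (1,1,1,1,1,1,1,1,1,1,1,1,1).

From H_k ≅ ker(∂_k) / im(∂_{k+1}) we obtain:

  H_0: rank C_0 − rank ∂_1 = 7 − 6 = 1, and the invariant factors of ∂_1 are all 1, so H_0 = Z.
  H_1: rank ker ∂_1 − rank ∂_2 = (21 − 6) − 13 = 2, and the invariant factors of ∂_2 are all 1, so H_1 = Z^2.
  H_2: rank ker ∂_2 − rank ∂_3 = (14 − 13) − 0 = 1, and there is no ∂_3, so H_2 = Z.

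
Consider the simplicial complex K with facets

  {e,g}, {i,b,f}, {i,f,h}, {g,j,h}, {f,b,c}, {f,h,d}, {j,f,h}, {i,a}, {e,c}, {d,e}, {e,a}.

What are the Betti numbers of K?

b_0 = 1, b_1 = 3, b_2 = 0.

Fix the vertex order a < b < c < d < e < f < g < h < i < j and write every simplex with vertices in increasing order. Then dim K = 2 and the simplices of K are:

  0-simplices (10): a, b, c, d, e, f, g, h, i, j
  1-simplices (18): ae, ai, bc, bf, bi, ce, cf, de, df, dh, eg, fh, fi, fj, gh, gj, hi, hj
  2-simplices (6): bcf, bfi, dfh, fhi, fhj, ghj

giving chain groups C_0 ≅ Z^10, C_1 ≅ Z^18, C_2 ≅ Z^6.

The boundary map ∂_1: C_1 → C_0 sends each edge [p,q] (with p < q) to q − p. For instance
  ∂fi = i − f.
This gives a 10×18 integer matrix of rank 9; reducing to Smith normal form yields diagonal entries (1,1,1,1,1,1,1,1,1).

Boundary ∂_2: C_2 → C_1 acts by ∂[p,q,r] = [q,r] − [p,r] + [p,q]. For instance
  ∂fhi = hi − fi + fh,
  ∂fhj = hj − fj + fh.
As a 18×6 matrix over Z this has rank 6, with invariant factors (1,1,1,1,1,1).

From H_k ≅ ker(∂_k) / im(∂_{k+1}) we obtain:

  H_0: rank C_0 − rank ∂_1 = 10 − 9 = 1, and the invariant factors of ∂_1 are all 1, so H_0 ≅ Z.
  H_1: rank ker ∂_1 − rank ∂_2 = (18 − 9) − 6 = 3, and the invariant factors of ∂_2 are all 1, so H_1 ≅ Z^3.
  H_2: rank ker ∂_2 − rank ∂_3 = (6 − 6) − 0 = 0, and there is no ∂_3, so H_2 ≅ 0.

As a check, the Euler characteristic is 10 − 18 + 6 = -2, which agrees with 1 − 3 + 0 = -2.

Hence the Betti numbers are b_0 = 1, b_1 = 3, b_2 = 0.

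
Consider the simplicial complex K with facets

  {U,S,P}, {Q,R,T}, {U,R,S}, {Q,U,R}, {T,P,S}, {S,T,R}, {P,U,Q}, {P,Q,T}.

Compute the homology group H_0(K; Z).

H_0 = Z.

Fix the vertex order P < Q < R < S < T < U and write every simplex with vertices in increasing order. Then dim K = 2 and the simplices of K are:

  0-simplices (6): P, Q, R, S, T, U
  1-simplices (12): PQ, PS, PT, PU, QR, QT, QU, RS, RT, RU, ST, SU
  2-simplices (8): PQT, PQU, PST, PSU, QRT, QRU, RST, RSU

Hence C_0 ≅ Z^6, C_1 ≅ Z^12, C_2 ≅ Z^8.

The boundary map ∂_1: C_1 → C_0 sends each edge [p,q] (with p < q) to q − p.
This gives a 6×12 integer matrix of rank 5; reducing to Smith normal form yields diagonal entries (1,1,1,1,1).

Boundary ∂_2: C_2 → C_1 maps a triangle to the signed sum of its edges. For instance
  ∂RST = ST − RT + RS,
  ∂QRU = RU − QU + QR.
This gives a 12×8 integer matrix of rank 7; reducing to Smith normal form yields diagonal entries (1,1,1,1,1,1,1).

Now H_k = ker ∂_k / im ∂_{k+1}, so:

  H_0: rank C_0 − rank ∂_1 = 6 − 5 = 1, and the invariant factors of ∂_1 are all 1, so H_0 ≅ Z.

(K is a triangulation of the 2-sphere S^2.)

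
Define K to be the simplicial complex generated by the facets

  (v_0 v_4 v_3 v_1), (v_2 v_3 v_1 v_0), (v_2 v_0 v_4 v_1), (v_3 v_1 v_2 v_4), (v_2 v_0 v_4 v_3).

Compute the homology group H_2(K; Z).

K has 5 vertices, 10 edges, 10 triangles, 5 3-simplices.
rank ∂_2 = 6, rank ∂_3 = 4 ⇒ b_2 = 10 − 6 − 4 = 0; all invariant factors of ∂_3 are 1 so no torsion. So H_2 = 0.

H_2 ≅ 0.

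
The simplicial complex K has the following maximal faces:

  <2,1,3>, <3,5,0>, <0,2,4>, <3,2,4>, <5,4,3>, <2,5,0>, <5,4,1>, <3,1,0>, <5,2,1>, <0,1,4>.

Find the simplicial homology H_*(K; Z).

H_0 = Z,  H_1 = Z/2Z,  H_2 = 0.

Fix the vertex order 0 < 1 < 2 < 3 < 4 < 5 and write every simplex with vertices in increasing order. Then dim K = 2 and the simplices of K are:

  0-simplices (6): [0], [1], [2], [3], [4], [5]
  1-simplices (15): [0,1], [0,2], [0,3], [0,4], [0,5], [1,2], [1,3], [1,4], [1,5], [2,3], [2,4], [2,5], [3,4], [3,5], [4,5]
  2-simplices (10): [0,1,3], [0,1,4], [0,2,4], [0,2,5], [0,3,5], [1,2,3], [1,2,5], [1,4,5], [2,3,4], [3,4,5]

Hence C_0 ≅ Z^6, C_1 ≅ Z^15, C_2 ≅ Z^10.

Boundary ∂_1: C_1 → C_0 is given by ∂[p,q] = [q] − [p]. For instance
  ∂[4,5] = [5] − [4].
The 6×15 boundary matrix has rank 5 and Smith normal form diag(1,1,1,1,1).

∂_2: C_2 → C_1 maps a triangle to the signed sum of its edges. For instance
  ∂[1,4,5] = [4,5] − [1,5] + [1,4],
  ∂[3,4,5] = [4,5] − [3,5] + [3,4].
The 15×10 boundary matrix has rank 10 and Smith normal form diag(1,1,1,1,1,1,1,1,1,2).

Computing H_k = (kernel of ∂_k) / (image of ∂_{k+1}):

  H_0: rank C_0 − rank ∂_1 = 6 − 5 = 1, and the invariant factors of ∂_1 are all 1, so H_0 = Z.
  H_1: rank ker ∂_1 − rank ∂_2 = (15 − 5) − 10 = 0, and ∂_2 has invariant factor 2 > 1, so H_1 = Z/2Z.
  H_2: rank ker ∂_2 − rank ∂_3 = (10 − 10) − 0 = 0, and there is no ∂_3, so H_2 = 0.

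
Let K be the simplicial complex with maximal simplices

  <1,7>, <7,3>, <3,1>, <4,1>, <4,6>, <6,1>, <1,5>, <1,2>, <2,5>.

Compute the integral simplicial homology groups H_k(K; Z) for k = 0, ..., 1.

H_0 ≅ Z,  H_1 ≅ Z^3.

K has 7 vertices, 9 edges.
rank ∂_0 = 0, rank ∂_1 = 6 ⇒ b_0 = 7 − 0 − 6 = 1; all invariant factors of ∂_1 are 1 so no torsion. So H_0 ≅ Z.
rank ∂_1 = 6, rank ∂_2 = 0 ⇒ b_1 = 9 − 6 − 0 = 3. So H_1 ≅ Z^3.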